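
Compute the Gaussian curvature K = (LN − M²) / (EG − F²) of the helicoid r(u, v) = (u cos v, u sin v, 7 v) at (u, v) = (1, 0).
K = -49/2500

Coefficients of the first fundamental form: E = 1, F = 0, G = u^2 + 49.
Coefficients of the second fundamental form: L = 0, M = -7/sqrt(u^2 + 49), N = 0.
Assemble K = (LN − M²)/(EG − F²) = -49/(u^2 + 49)^2. At (u, v) = (1, 0): K = -49/2500.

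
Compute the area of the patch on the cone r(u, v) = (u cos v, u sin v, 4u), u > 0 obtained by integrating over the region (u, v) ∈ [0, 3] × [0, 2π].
Area = 9*sqrt(17)*pi

Area = ∫∫ √(EG − F²) du dv with √(EG − F²) = sqrt(17)*Abs(u). Integrating over [0, 3] × [0, 2π] gives 9*sqrt(17)*pi.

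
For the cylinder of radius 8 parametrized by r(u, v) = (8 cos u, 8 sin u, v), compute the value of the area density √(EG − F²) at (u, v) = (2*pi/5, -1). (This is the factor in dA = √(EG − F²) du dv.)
√(EG − F²)|_{(2*pi/5, -1)} = 8

E = 64, F = 0, G = 1, so EG − F² = 64. Taking the positive square root: √(EG − F²) = 8. At (u, v) = (2*pi/5, -1): 8.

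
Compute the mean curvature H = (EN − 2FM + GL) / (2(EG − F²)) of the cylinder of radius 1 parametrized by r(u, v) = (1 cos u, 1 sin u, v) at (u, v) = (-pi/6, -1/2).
H = -1/2

With E = 1, F = 0, G = 1, L = -1, M = 0, N = 0, assemble
  H = (EN − 2FM + GL) / (2(EG − F²)) = -1/2.
At (u, v) = (-pi/6, -1/2): H = -1/2.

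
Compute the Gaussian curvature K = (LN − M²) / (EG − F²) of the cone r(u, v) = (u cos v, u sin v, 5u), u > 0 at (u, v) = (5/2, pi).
K = 0

Coefficients of the first fundamental form: E = 26, F = 0, G = u^2.
Coefficients of the second fundamental form: L = 0, M = 0, N = 5*sqrt(26)*u^2/(26*Abs(u)).
Assemble K = (LN − M²)/(EG − F²) = 0. At (u, v) = (5/2, pi): K = 0.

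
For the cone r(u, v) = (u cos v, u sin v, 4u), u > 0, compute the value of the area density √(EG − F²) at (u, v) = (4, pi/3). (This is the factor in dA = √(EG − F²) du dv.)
√(EG − F²)|_{(4, pi/3)} = 4*sqrt(17)

E = 17, F = 0, G = u^2, so EG − F² = 17*u^2. Taking the positive square root: √(EG − F²) = sqrt(17)*Abs(u). At (u, v) = (4, pi/3): 4*sqrt(17).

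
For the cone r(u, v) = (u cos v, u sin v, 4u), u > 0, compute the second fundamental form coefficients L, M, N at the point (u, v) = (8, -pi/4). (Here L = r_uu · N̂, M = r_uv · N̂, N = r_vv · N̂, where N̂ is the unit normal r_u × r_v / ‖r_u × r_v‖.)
L = 0;  M = 0;  N = 32*sqrt(17)/17

Compute the unit normal N̂(u, v) = (-4*sqrt(17)*u*cos(v)/(17*Abs(u)), -4*sqrt(17)*u*sin(v)/(17*Abs(u)), sqrt(17)*u/(17*Abs(u))), and the second partials r_uu, r_uv, r_vv. Take dot products:
  L(u, v) = r_uu · N̂ = 0,
  M(u, v) = r_uv · N̂ = 0,
  N(u, v) = r_vv · N̂ = 4*sqrt(17)*u^2/(17*Abs(u)).
Evaluating at (u, v) = (8, -pi/4):
  L = 0, M = 0, N = 32*sqrt(17)/17.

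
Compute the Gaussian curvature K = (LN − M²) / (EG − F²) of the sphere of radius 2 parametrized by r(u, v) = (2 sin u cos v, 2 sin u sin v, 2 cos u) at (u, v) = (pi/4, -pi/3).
K = 1/4

Coefficients of the first fundamental form: E = 4, F = 0, G = 4*sin(u)^2.
Coefficients of the second fundamental form: L = -2*sin(u)/Abs(sin(u)), M = 0, N = -2*sin(u)^3/Abs(sin(u)).
Assemble K = (LN − M²)/(EG − F²) = 1/4. At (u, v) = (pi/4, -pi/3): K = 1/4.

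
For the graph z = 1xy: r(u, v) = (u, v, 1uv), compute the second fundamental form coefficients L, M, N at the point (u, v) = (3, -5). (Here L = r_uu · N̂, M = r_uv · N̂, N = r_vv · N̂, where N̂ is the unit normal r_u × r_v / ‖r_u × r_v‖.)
L = 0;  M = sqrt(35)/35;  N = 0

Compute the unit normal N̂(u, v) = (-v/sqrt(u^2 + v^2 + 1), -u/sqrt(u^2 + v^2 + 1), 1/sqrt(u^2 + v^2 + 1)), and the second partials r_uu, r_uv, r_vv. Take dot products:
  L(u, v) = r_uu · N̂ = 0,
  M(u, v) = r_uv · N̂ = 1/sqrt(u^2 + v^2 + 1),
  N(u, v) = r_vv · N̂ = 0.
Evaluating at (u, v) = (3, -5):
  L = 0, M = sqrt(35)/35, N = 0.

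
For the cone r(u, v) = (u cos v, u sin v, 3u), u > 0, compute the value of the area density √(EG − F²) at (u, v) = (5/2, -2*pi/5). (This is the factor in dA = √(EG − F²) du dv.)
√(EG − F²)|_{(5/2, -2*pi/5)} = 5*sqrt(10)/2

E = 10, F = 0, G = u^2, so EG − F² = 10*u^2. Taking the positive square root: √(EG − F²) = sqrt(10)*Abs(u). At (u, v) = (5/2, -2*pi/5): 5*sqrt(10)/2.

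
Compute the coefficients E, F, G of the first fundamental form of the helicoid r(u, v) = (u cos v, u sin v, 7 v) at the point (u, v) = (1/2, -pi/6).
E = 1;  F = 0;  G = 197/4

Partials: r_u = (cos(v), sin(v), 0), r_v = (-u*sin(v), u*cos(v), 7). As functions of (u, v):
  E = r_u · r_u = 1,
  F = r_u · r_v = 0,
  G = r_v · r_v = u^2 + 49.
Evaluating at (u, v) = (1/2, -pi/6): E = 1, F = 0, G = 197/4.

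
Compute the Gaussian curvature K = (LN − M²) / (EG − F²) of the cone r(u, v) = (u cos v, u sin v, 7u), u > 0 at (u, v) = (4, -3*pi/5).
K = 0

Coefficients of the first fundamental form: E = 50, F = 0, G = u^2.
Coefficients of the second fundamental form: L = 0, M = 0, N = 7*sqrt(2)*u^2/(10*Abs(u)).
Assemble K = (LN − M²)/(EG − F²) = 0. At (u, v) = (4, -3*pi/5): K = 0.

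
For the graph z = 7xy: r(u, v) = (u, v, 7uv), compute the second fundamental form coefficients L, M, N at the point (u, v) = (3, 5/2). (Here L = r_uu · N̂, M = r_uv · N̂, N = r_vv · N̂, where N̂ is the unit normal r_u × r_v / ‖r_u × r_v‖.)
L = 0;  M = 14*sqrt(2993)/2993;  N = 0

Compute the unit normal N̂(u, v) = (-7*v/sqrt(49*u^2 + 49*v^2 + 1), -7*u/sqrt(49*u^2 + 49*v^2 + 1), 1/sqrt(49*u^2 + 49*v^2 + 1)), and the second partials r_uu, r_uv, r_vv. Take dot products:
  L(u, v) = r_uu · N̂ = 0,
  M(u, v) = r_uv · N̂ = 7/sqrt(49*u^2 + 49*v^2 + 1),
  N(u, v) = r_vv · N̂ = 0.
Evaluating at (u, v) = (3, 5/2):
  L = 0, M = 14*sqrt(2993)/2993, N = 0.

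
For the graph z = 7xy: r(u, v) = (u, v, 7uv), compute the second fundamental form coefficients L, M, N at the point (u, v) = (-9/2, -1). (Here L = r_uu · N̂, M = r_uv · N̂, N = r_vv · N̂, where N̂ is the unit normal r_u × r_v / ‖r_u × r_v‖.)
L = 0;  M = 14*sqrt(4169)/4169;  N = 0

Compute the unit normal N̂(u, v) = (-7*v/sqrt(49*u^2 + 49*v^2 + 1), -7*u/sqrt(49*u^2 + 49*v^2 + 1), 1/sqrt(49*u^2 + 49*v^2 + 1)), and the second partials r_uu, r_uv, r_vv. Take dot products:
  L(u, v) = r_uu · N̂ = 0,
  M(u, v) = r_uv · N̂ = 7/sqrt(49*u^2 + 49*v^2 + 1),
  N(u, v) = r_vv · N̂ = 0.
Evaluating at (u, v) = (-9/2, -1):
  L = 0, M = 14*sqrt(4169)/4169, N = 0.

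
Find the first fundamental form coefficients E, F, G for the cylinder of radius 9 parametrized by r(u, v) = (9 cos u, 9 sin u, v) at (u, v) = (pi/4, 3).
E = 81;  F = 0;  G = 1

Partials: r_u = (-9*sin(u), 9*cos(u), 0), r_v = (0, 0, 1). As functions of (u, v):
  E = r_u · r_u = 81,
  F = r_u · r_v = 0,
  G = r_v · r_v = 1.
Evaluating at (u, v) = (pi/4, 3): E = 81, F = 0, G = 1.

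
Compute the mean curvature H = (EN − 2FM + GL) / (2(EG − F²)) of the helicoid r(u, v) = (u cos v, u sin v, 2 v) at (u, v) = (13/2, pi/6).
H = 0

With E = 1, F = 0, G = u^2 + 4, L = 0, M = -2/sqrt(u^2 + 4), N = 0, assemble
  H = (EN − 2FM + GL) / (2(EG − F²)) = 0.
At (u, v) = (13/2, pi/6): H = 0.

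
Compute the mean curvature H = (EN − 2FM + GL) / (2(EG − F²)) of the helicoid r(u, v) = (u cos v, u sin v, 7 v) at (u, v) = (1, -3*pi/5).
H = 0

With E = 1, F = 0, G = u^2 + 49, L = 0, M = -7/sqrt(u^2 + 49), N = 0, assemble
  H = (EN − 2FM + GL) / (2(EG − F²)) = 0.
At (u, v) = (1, -3*pi/5): H = 0.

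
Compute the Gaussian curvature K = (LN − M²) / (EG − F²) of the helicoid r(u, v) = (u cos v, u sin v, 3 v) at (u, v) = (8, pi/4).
K = -9/5329

Coefficients of the first fundamental form: E = 1, F = 0, G = u^2 + 9.
Coefficients of the second fundamental form: L = 0, M = -3/sqrt(u^2 + 9), N = 0.
Assemble K = (LN − M²)/(EG − F²) = -9/(u^2 + 9)^2. At (u, v) = (8, pi/4): K = -9/5329.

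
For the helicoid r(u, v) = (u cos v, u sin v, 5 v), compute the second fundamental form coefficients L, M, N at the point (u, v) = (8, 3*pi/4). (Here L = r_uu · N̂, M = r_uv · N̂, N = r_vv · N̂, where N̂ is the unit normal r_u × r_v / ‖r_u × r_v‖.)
L = 0;  M = -5*sqrt(89)/89;  N = 0

Compute the unit normal N̂(u, v) = (5*sin(v)/sqrt(u^2 + 25), -5*cos(v)/sqrt(u^2 + 25), u/sqrt(u^2 + 25)), and the second partials r_uu, r_uv, r_vv. Take dot products:
  L(u, v) = r_uu · N̂ = 0,
  M(u, v) = r_uv · N̂ = -5/sqrt(u^2 + 25),
  N(u, v) = r_vv · N̂ = 0.
Evaluating at (u, v) = (8, 3*pi/4):
  L = 0, M = -5*sqrt(89)/89, N = 0.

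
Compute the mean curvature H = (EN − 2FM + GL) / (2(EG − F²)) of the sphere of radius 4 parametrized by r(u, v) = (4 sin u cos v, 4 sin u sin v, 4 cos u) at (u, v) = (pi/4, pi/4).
H = -1/4

With E = 16, F = 0, G = 16*sin(u)^2, L = -4*sin(u)/Abs(sin(u)), M = 0, N = -4*sin(u)^3/Abs(sin(u)), assemble
  H = (EN − 2FM + GL) / (2(EG − F²)) = -sin(u)/(4*Abs(sin(u))).
At (u, v) = (pi/4, pi/4): H = -1/4.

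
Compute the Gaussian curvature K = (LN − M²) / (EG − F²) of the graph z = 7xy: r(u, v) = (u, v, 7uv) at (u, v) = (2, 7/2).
K = -784/10169721

Coefficients of the first fundamental form: E = 49*v^2 + 1, F = 49*u*v, G = 49*u^2 + 1.
Coefficients of the second fundamental form: L = 0, M = 7/sqrt(49*u^2 + 49*v^2 + 1), N = 0.
Assemble K = (LN − M²)/(EG − F²) = -49/(2401*u^4 + 4802*u^2*v^2 + 98*u^2 + 2401*v^4 + 98*v^2 + 1). At (u, v) = (2, 7/2): K = -784/10169721.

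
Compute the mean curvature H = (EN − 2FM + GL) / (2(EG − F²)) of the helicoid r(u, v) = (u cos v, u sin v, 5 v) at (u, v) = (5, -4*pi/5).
H = 0

With E = 1, F = 0, G = u^2 + 25, L = 0, M = -5/sqrt(u^2 + 25), N = 0, assemble
  H = (EN − 2FM + GL) / (2(EG − F²)) = 0.
At (u, v) = (5, -4*pi/5): H = 0.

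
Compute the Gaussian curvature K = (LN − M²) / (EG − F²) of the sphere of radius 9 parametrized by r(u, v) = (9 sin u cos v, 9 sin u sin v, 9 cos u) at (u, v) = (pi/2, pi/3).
K = 1/81

Coefficients of the first fundamental form: E = 81, F = 0, G = 81*sin(u)^2.
Coefficients of the second fundamental form: L = -9*sin(u)/Abs(sin(u)), M = 0, N = -9*sin(u)^3/Abs(sin(u)).
Assemble K = (LN − M²)/(EG − F²) = 1/81. At (u, v) = (pi/2, pi/3): K = 1/81.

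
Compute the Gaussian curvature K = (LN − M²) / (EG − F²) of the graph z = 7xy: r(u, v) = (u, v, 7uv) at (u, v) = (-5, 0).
K = -49/1503076

Coefficients of the first fundamental form: E = 49*v^2 + 1, F = 49*u*v, G = 49*u^2 + 1.
Coefficients of the second fundamental form: L = 0, M = 7/sqrt(49*u^2 + 49*v^2 + 1), N = 0.
Assemble K = (LN − M²)/(EG − F²) = -49/(2401*u^4 + 4802*u^2*v^2 + 98*u^2 + 2401*v^4 + 98*v^2 + 1). At (u, v) = (-5, 0): K = -49/1503076.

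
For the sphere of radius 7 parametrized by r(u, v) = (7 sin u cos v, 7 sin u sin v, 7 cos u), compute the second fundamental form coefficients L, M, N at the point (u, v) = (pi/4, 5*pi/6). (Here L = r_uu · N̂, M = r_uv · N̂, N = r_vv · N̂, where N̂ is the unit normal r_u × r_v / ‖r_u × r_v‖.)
L = -7;  M = 0;  N = -7/2

Compute the unit normal N̂(u, v) = (sin(u)^2*cos(v)/Abs(sin(u)), sin(u)^2*sin(v)/Abs(sin(u)), sin(2*u)/(2*Abs(sin(u)))), and the second partials r_uu, r_uv, r_vv. Take dot products:
  L(u, v) = r_uu · N̂ = -7*sin(u)/Abs(sin(u)),
  M(u, v) = r_uv · N̂ = 0,
  N(u, v) = r_vv · N̂ = -7*sin(u)^3/Abs(sin(u)).
Evaluating at (u, v) = (pi/4, 5*pi/6):
  L = -7, M = 0, N = -7/2.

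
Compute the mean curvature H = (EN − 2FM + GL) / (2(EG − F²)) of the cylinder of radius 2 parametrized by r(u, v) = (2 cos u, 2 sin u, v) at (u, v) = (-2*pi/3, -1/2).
H = -1/4

With E = 4, F = 0, G = 1, L = -2, M = 0, N = 0, assemble
  H = (EN − 2FM + GL) / (2(EG − F²)) = -1/4.
At (u, v) = (-2*pi/3, -1/2): H = -1/4.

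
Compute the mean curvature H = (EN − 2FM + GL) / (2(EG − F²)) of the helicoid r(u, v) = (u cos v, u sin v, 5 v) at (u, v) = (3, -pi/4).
H = 0

With E = 1, F = 0, G = u^2 + 25, L = 0, M = -5/sqrt(u^2 + 25), N = 0, assemble
  H = (EN − 2FM + GL) / (2(EG − F²)) = 0.
At (u, v) = (3, -pi/4): H = 0.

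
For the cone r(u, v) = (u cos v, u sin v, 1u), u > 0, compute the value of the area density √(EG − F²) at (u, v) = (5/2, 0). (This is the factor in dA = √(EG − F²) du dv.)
√(EG − F²)|_{(5/2, 0)} = 5*sqrt(2)/2

E = 2, F = 0, G = u^2, so EG − F² = 2*u^2. Taking the positive square root: √(EG − F²) = sqrt(2)*Abs(u). At (u, v) = (5/2, 0): 5*sqrt(2)/2.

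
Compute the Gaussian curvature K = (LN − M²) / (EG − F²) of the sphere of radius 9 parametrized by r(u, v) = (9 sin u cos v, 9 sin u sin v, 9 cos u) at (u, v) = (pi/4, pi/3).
K = 1/81

Coefficients of the first fundamental form: E = 81, F = 0, G = 81*sin(u)^2.
Coefficients of the second fundamental form: L = -9*sin(u)/Abs(sin(u)), M = 0, N = -9*sin(u)^3/Abs(sin(u)).
Assemble K = (LN − M²)/(EG − F²) = 1/81. At (u, v) = (pi/4, pi/3): K = 1/81.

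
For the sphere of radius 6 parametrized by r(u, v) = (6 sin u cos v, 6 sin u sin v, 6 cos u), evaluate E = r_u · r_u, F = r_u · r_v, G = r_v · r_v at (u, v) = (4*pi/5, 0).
E = 36;  F = 0;  G = 45/2 - 9*sqrt(5)/2

Partials: r_u = (6*cos(u)*cos(v), 6*sin(v)*cos(u), -6*sin(u)), r_v = (-6*sin(u)*sin(v), 6*sin(u)*cos(v), 0). As functions of (u, v):
  E = r_u · r_u = 36,
  F = r_u · r_v = 0,
  G = r_v · r_v = 36*sin(u)^2.
Evaluating at (u, v) = (4*pi/5, 0): E = 36, F = 0, G = 45/2 - 9*sqrt(5)/2.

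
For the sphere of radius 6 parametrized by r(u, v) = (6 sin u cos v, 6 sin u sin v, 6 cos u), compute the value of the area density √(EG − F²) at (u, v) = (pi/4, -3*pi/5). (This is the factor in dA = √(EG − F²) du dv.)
√(EG − F²)|_{(pi/4, -3*pi/5)} = 18*sqrt(2)

E = 36, F = 0, G = 36*sin(u)^2, so EG − F² = 1296*sin(u)^2. Taking the positive square root: √(EG − F²) = 36*Abs(sin(u)). At (u, v) = (pi/4, -3*pi/5): 18*sqrt(2).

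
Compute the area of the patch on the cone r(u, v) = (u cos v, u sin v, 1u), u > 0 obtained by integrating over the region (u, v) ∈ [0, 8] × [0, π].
Area = 32*sqrt(2)*pi

Area = ∫∫ √(EG − F²) du dv with √(EG − F²) = sqrt(2)*Abs(u). Integrating over [0, 8] × [0, π] gives 32*sqrt(2)*pi.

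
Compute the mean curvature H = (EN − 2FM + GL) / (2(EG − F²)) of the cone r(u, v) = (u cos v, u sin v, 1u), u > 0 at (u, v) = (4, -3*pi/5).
H = sqrt(2)/16

With E = 2, F = 0, G = u^2, L = 0, M = 0, N = sqrt(2)*u^2/(2*Abs(u)), assemble
  H = (EN − 2FM + GL) / (2(EG − F²)) = sqrt(2)/(4*Abs(u)).
At (u, v) = (4, -3*pi/5): H = sqrt(2)/16.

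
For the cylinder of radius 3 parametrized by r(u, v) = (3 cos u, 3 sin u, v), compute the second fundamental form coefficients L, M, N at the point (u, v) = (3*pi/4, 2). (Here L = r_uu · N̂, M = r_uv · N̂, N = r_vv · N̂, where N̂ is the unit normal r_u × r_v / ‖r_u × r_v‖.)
L = -3;  M = 0;  N = 0

Compute the unit normal N̂(u, v) = (cos(u), sin(u), 0), and the second partials r_uu, r_uv, r_vv. Take dot products:
  L(u, v) = r_uu · N̂ = -3,
  M(u, v) = r_uv · N̂ = 0,
  N(u, v) = r_vv · N̂ = 0.
Evaluating at (u, v) = (3*pi/4, 2):
  L = -3, M = 0, N = 0.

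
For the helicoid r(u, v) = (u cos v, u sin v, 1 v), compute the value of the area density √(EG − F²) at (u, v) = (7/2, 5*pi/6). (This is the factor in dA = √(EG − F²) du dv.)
√(EG − F²)|_{(7/2, 5*pi/6)} = sqrt(53)/2

E = 1, F = 0, G = u^2 + 1, so EG − F² = u^2 + 1. Taking the positive square root: √(EG − F²) = sqrt(u^2 + 1). At (u, v) = (7/2, 5*pi/6): sqrt(53)/2.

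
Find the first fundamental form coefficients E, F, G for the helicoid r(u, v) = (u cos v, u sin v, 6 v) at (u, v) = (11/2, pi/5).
E = 1;  F = 0;  G = 265/4

Partials: r_u = (cos(v), sin(v), 0), r_v = (-u*sin(v), u*cos(v), 6). As functions of (u, v):
  E = r_u · r_u = 1,
  F = r_u · r_v = 0,
  G = r_v · r_v = u^2 + 36.
Evaluating at (u, v) = (11/2, pi/5): E = 1, F = 0, G = 265/4.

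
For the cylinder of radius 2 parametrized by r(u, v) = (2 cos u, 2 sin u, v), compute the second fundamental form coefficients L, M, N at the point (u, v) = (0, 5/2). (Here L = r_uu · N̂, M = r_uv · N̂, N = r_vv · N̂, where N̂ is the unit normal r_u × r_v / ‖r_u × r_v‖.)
L = -2;  M = 0;  N = 0

Compute the unit normal N̂(u, v) = (cos(u), sin(u), 0), and the second partials r_uu, r_uv, r_vv. Take dot products:
  L(u, v) = r_uu · N̂ = -2,
  M(u, v) = r_uv · N̂ = 0,
  N(u, v) = r_vv · N̂ = 0.
Evaluating at (u, v) = (0, 5/2):
  L = -2, M = 0, N = 0.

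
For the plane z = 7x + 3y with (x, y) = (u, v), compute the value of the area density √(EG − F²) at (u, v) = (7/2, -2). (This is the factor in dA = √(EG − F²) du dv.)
√(EG − F²)|_{(7/2, -2)} = sqrt(59)

E = 50, F = 21, G = 10, so EG − F² = 59. Taking the positive square root: √(EG − F²) = sqrt(59). At (u, v) = (7/2, -2): sqrt(59).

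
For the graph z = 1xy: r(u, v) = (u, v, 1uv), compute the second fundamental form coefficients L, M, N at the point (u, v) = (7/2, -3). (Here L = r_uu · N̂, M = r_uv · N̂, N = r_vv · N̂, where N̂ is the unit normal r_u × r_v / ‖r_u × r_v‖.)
L = 0;  M = 2*sqrt(89)/89;  N = 0

Compute the unit normal N̂(u, v) = (-v/sqrt(u^2 + v^2 + 1), -u/sqrt(u^2 + v^2 + 1), 1/sqrt(u^2 + v^2 + 1)), and the second partials r_uu, r_uv, r_vv. Take dot products:
  L(u, v) = r_uu · N̂ = 0,
  M(u, v) = r_uv · N̂ = 1/sqrt(u^2 + v^2 + 1),
  N(u, v) = r_vv · N̂ = 0.
Evaluating at (u, v) = (7/2, -3):
  L = 0, M = 2*sqrt(89)/89, N = 0.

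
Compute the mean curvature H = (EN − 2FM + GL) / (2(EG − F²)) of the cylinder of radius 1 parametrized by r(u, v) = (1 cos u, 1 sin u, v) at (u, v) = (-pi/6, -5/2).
H = -1/2

With E = 1, F = 0, G = 1, L = -1, M = 0, N = 0, assemble
  H = (EN − 2FM + GL) / (2(EG − F²)) = -1/2.
At (u, v) = (-pi/6, -5/2): H = -1/2.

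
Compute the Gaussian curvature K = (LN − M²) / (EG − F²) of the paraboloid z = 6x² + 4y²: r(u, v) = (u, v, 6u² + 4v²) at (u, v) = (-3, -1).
K = 96/1852321

Coefficients of the first fundamental form: E = 144*u^2 + 1, F = 96*u*v, G = 64*v^2 + 1.
Coefficients of the second fundamental form: L = 12/sqrt(144*u^2 + 64*v^2 + 1), M = 0, N = 8/sqrt(144*u^2 + 64*v^2 + 1).
Assemble K = (LN − M²)/(EG − F²) = 96/(20736*u^4 + 18432*u^2*v^2 + 288*u^2 + 4096*v^4 + 128*v^2 + 1). At (u, v) = (-3, -1): K = 96/1852321.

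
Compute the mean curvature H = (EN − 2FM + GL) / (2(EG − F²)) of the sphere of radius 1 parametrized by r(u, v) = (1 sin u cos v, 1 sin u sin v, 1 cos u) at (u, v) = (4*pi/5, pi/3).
H = -1

With E = 1, F = 0, G = sin(u)^2, L = -sin(u)/Abs(sin(u)), M = 0, N = -sin(u)^3/Abs(sin(u)), assemble
  H = (EN − 2FM + GL) / (2(EG − F²)) = -sin(u)/Abs(sin(u)).
At (u, v) = (4*pi/5, pi/3): H = -1.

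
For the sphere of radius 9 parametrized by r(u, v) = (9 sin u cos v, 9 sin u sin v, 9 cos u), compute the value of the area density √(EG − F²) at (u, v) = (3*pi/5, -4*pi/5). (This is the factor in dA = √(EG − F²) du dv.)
√(EG − F²)|_{(3*pi/5, -4*pi/5)} = 81*sqrt(2*sqrt(5) + 10)/4

E = 81, F = 0, G = 81*sin(u)^2, so EG − F² = 6561*sin(u)^2. Taking the positive square root: √(EG − F²) = 81*Abs(sin(u)). At (u, v) = (3*pi/5, -4*pi/5): 81*sqrt(2*sqrt(5) + 10)/4.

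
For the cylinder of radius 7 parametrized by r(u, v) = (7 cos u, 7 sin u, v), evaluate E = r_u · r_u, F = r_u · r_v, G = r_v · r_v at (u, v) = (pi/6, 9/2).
E = 49;  F = 0;  G = 1

Partials: r_u = (-7*sin(u), 7*cos(u), 0), r_v = (0, 0, 1). As functions of (u, v):
  E = r_u · r_u = 49,
  F = r_u · r_v = 0,
  G = r_v · r_v = 1.
Evaluating at (u, v) = (pi/6, 9/2): E = 49, F = 0, G = 1.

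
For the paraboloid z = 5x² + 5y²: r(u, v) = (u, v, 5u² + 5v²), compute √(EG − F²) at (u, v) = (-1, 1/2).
√(EG − F²)|_{(-1, 1/2)} = 3*sqrt(14)

E = 100*u^2 + 1, F = 100*u*v, G = 100*v^2 + 1; EG − F² = 100*u^2 + 100*v^2 + 1; √(EG − F²) = sqrt(100*u^2 + 100*v^2 + 1). At the given point: 3*sqrt(14).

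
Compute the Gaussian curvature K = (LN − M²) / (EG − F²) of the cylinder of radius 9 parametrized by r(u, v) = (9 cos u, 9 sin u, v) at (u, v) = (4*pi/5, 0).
K = 0

Coefficients of the first fundamental form: E = 81, F = 0, G = 1.
Coefficients of the second fundamental form: L = -9, M = 0, N = 0.
Assemble K = (LN − M²)/(EG − F²) = 0. At (u, v) = (4*pi/5, 0): K = 0.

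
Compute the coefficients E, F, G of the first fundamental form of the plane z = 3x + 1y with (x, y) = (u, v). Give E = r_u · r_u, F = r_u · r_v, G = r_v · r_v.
E = 10;  F = 3;  G = 2

Compute partials: r_u = (1, 0, 3), r_v = (0, 1, 1). Then
  E = r_u · r_u = 10,
  F = r_u · r_v = 3,
  G = r_v · r_v = 2.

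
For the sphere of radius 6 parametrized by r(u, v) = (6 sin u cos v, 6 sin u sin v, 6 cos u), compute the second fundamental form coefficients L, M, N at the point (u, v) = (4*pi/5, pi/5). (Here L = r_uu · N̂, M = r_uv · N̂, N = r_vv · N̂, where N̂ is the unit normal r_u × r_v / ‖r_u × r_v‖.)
L = -6;  M = 0;  N = -15/4 + 3*sqrt(5)/4

Compute the unit normal N̂(u, v) = (sin(u)^2*cos(v)/Abs(sin(u)), sin(u)^2*sin(v)/Abs(sin(u)), sin(2*u)/(2*Abs(sin(u)))), and the second partials r_uu, r_uv, r_vv. Take dot products:
  L(u, v) = r_uu · N̂ = -6*sin(u)/Abs(sin(u)),
  M(u, v) = r_uv · N̂ = 0,
  N(u, v) = r_vv · N̂ = -6*sin(u)^3/Abs(sin(u)).
Evaluating at (u, v) = (4*pi/5, pi/5):
  L = -6, M = 0, N = -15/4 + 3*sqrt(5)/4.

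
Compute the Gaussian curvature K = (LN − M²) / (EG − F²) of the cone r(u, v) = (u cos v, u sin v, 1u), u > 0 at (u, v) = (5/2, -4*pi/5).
K = 0

Coefficients of the first fundamental form: E = 2, F = 0, G = u^2.
Coefficients of the second fundamental form: L = 0, M = 0, N = sqrt(2)*u^2/(2*Abs(u)).
Assemble K = (LN − M²)/(EG − F²) = 0. At (u, v) = (5/2, -4*pi/5): K = 0.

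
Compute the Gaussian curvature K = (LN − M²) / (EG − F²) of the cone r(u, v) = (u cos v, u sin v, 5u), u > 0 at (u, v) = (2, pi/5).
K = 0

Coefficients of the first fundamental form: E = 26, F = 0, G = u^2.
Coefficients of the second fundamental form: L = 0, M = 0, N = 5*sqrt(26)*u^2/(26*Abs(u)).
Assemble K = (LN − M²)/(EG − F²) = 0. At (u, v) = (2, pi/5): K = 0.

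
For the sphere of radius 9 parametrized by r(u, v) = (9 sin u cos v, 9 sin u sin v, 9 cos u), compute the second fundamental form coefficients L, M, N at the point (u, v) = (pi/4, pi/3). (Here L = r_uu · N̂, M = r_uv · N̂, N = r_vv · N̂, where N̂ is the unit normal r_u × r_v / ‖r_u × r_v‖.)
L = -9;  M = 0;  N = -9/2

Compute the unit normal N̂(u, v) = (sin(u)^2*cos(v)/Abs(sin(u)), sin(u)^2*sin(v)/Abs(sin(u)), sin(2*u)/(2*Abs(sin(u)))), and the second partials r_uu, r_uv, r_vv. Take dot products:
  L(u, v) = r_uu · N̂ = -9*sin(u)/Abs(sin(u)),
  M(u, v) = r_uv · N̂ = 0,
  N(u, v) = r_vv · N̂ = -9*sin(u)^3/Abs(sin(u)).
Evaluating at (u, v) = (pi/4, pi/3):
  L = -9, M = 0, N = -9/2.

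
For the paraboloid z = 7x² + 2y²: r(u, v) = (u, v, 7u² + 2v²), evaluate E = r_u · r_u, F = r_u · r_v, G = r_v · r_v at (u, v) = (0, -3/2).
E = 1;  F = 0;  G = 37

Partials: r_u = (1, 0, 14*u), r_v = (0, 1, 4*v). As functions of (u, v):
  E = r_u · r_u = 196*u^2 + 1,
  F = r_u · r_v = 56*u*v,
  G = r_v · r_v = 16*v^2 + 1.
Evaluating at (u, v) = (0, -3/2): E = 1, F = 0, G = 37.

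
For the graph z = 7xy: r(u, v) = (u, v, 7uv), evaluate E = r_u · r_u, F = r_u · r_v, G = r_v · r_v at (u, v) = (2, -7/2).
E = 2405/4;  F = -343;  G = 197

Partials: r_u = (1, 0, 7*v), r_v = (0, 1, 7*u). As functions of (u, v):
  E = r_u · r_u = 49*v^2 + 1,
  F = r_u · r_v = 49*u*v,
  G = r_v · r_v = 49*u^2 + 1.
Evaluating at (u, v) = (2, -7/2): E = 2405/4, F = -343, G = 197.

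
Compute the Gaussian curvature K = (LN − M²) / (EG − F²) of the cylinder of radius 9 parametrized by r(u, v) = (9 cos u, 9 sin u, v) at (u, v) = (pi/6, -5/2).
K = 0

Coefficients of the first fundamental form: E = 81, F = 0, G = 1.
Coefficients of the second fundamental form: L = -9, M = 0, N = 0.
Assemble K = (LN − M²)/(EG − F²) = 0. At (u, v) = (pi/6, -5/2): K = 0.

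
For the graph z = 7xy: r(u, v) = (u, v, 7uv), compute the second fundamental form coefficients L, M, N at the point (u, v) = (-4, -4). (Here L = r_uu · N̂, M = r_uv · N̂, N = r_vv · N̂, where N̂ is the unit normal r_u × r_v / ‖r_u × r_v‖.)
L = 0;  M = 7*sqrt(1569)/1569;  N = 0

Compute the unit normal N̂(u, v) = (-7*v/sqrt(49*u^2 + 49*v^2 + 1), -7*u/sqrt(49*u^2 + 49*v^2 + 1), 1/sqrt(49*u^2 + 49*v^2 + 1)), and the second partials r_uu, r_uv, r_vv. Take dot products:
  L(u, v) = r_uu · N̂ = 0,
  M(u, v) = r_uv · N̂ = 7/sqrt(49*u^2 + 49*v^2 + 1),
  N(u, v) = r_vv · N̂ = 0.
Evaluating at (u, v) = (-4, -4):
  L = 0, M = 7*sqrt(1569)/1569, N = 0.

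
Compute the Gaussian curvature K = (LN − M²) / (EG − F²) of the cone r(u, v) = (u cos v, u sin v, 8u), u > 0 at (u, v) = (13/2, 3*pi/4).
K = 0

Coefficients of the first fundamental form: E = 65, F = 0, G = u^2.
Coefficients of the second fundamental form: L = 0, M = 0, N = 8*sqrt(65)*u^2/(65*Abs(u)).
Assemble K = (LN − M²)/(EG − F²) = 0. At (u, v) = (13/2, 3*pi/4): K = 0.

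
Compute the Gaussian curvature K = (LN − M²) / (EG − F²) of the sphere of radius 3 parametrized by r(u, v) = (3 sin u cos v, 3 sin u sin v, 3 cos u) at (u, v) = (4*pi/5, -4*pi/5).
K = 1/9

Coefficients of the first fundamental form: E = 9, F = 0, G = 9*sin(u)^2.
Coefficients of the second fundamental form: L = -3*sin(u)/Abs(sin(u)), M = 0, N = -3*sin(u)^3/Abs(sin(u)).
Assemble K = (LN − M²)/(EG − F²) = 1/9. At (u, v) = (4*pi/5, -4*pi/5): K = 1/9.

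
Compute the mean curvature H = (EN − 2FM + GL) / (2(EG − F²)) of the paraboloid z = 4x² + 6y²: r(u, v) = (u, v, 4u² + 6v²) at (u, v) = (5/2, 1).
H = 2986*sqrt(545)/297025

With E = 64*u^2 + 1, F = 96*u*v, G = 144*v^2 + 1, L = 8/sqrt(64*u^2 + 144*v^2 + 1), M = 0, N = 12/sqrt(64*u^2 + 144*v^2 + 1), assemble
  H = (EN − 2FM + GL) / (2(EG − F²)) = 2*(192*u^2 + 288*v^2 + 5)/(64*u^2 + 144*v^2 + 1)^(3/2).
At (u, v) = (5/2, 1): H = 2986*sqrt(545)/297025.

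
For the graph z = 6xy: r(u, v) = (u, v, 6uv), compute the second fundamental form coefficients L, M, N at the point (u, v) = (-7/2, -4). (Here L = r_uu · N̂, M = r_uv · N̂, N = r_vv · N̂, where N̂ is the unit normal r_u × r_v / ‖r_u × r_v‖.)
L = 0;  M = 3*sqrt(1018)/509;  N = 0

Compute the unit normal N̂(u, v) = (-6*v/sqrt(36*u^2 + 36*v^2 + 1), -6*u/sqrt(36*u^2 + 36*v^2 + 1), 1/sqrt(36*u^2 + 36*v^2 + 1)), and the second partials r_uu, r_uv, r_vv. Take dot products:
  L(u, v) = r_uu · N̂ = 0,
  M(u, v) = r_uv · N̂ = 6/sqrt(36*u^2 + 36*v^2 + 1),
  N(u, v) = r_vv · N̂ = 0.
Evaluating at (u, v) = (-7/2, -4):
  L = 0, M = 3*sqrt(1018)/509, N = 0.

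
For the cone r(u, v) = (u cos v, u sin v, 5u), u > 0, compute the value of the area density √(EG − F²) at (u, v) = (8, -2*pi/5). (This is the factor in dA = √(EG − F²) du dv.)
√(EG − F²)|_{(8, -2*pi/5)} = 8*sqrt(26)

E = 26, F = 0, G = u^2, so EG − F² = 26*u^2. Taking the positive square root: √(EG − F²) = sqrt(26)*Abs(u). At (u, v) = (8, -2*pi/5): 8*sqrt(26).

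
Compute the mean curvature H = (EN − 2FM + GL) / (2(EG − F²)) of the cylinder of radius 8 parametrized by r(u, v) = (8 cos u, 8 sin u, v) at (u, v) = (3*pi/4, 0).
H = -1/16

With E = 64, F = 0, G = 1, L = -8, M = 0, N = 0, assemble
  H = (EN − 2FM + GL) / (2(EG − F²)) = -1/16.
At (u, v) = (3*pi/4, 0): H = -1/16.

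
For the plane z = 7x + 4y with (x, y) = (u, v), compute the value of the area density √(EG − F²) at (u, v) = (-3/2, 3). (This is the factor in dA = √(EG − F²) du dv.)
√(EG − F²)|_{(-3/2, 3)} = sqrt(66)

E = 50, F = 28, G = 17, so EG − F² = 66. Taking the positive square root: √(EG − F²) = sqrt(66). At (u, v) = (-3/2, 3): sqrt(66).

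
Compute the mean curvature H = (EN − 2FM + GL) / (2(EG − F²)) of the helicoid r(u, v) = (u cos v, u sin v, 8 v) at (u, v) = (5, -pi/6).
H = 0

With E = 1, F = 0, G = u^2 + 64, L = 0, M = -8/sqrt(u^2 + 64), N = 0, assemble
  H = (EN − 2FM + GL) / (2(EG − F²)) = 0.
At (u, v) = (5, -pi/6): H = 0.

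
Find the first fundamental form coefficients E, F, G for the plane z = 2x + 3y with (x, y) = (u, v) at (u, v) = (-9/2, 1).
E = 5;  F = 6;  G = 10

Partials: r_u = (1, 0, 2), r_v = (0, 1, 3). As functions of (u, v):
  E = r_u · r_u = 5,
  F = r_u · r_v = 6,
  G = r_v · r_v = 10.
Evaluating at (u, v) = (-9/2, 1): E = 5, F = 6, G = 10.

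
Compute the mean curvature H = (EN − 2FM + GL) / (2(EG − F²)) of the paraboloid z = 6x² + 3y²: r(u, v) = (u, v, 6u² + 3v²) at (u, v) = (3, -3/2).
H = 4383*sqrt(1378)/1898884

With E = 144*u^2 + 1, F = 72*u*v, G = 36*v^2 + 1, L = 12/sqrt(144*u^2 + 36*v^2 + 1), M = 0, N = 6/sqrt(144*u^2 + 36*v^2 + 1), assemble
  H = (EN − 2FM + GL) / (2(EG − F²)) = 9*(48*u^2 + 24*v^2 + 1)/(144*u^2 + 36*v^2 + 1)^(3/2).
At (u, v) = (3, -3/2): H = 4383*sqrt(1378)/1898884.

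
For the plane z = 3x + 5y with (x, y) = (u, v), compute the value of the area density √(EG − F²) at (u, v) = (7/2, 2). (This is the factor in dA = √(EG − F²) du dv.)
√(EG − F²)|_{(7/2, 2)} = sqrt(35)

E = 10, F = 15, G = 26, so EG − F² = 35. Taking the positive square root: √(EG − F²) = sqrt(35). At (u, v) = (7/2, 2): sqrt(35).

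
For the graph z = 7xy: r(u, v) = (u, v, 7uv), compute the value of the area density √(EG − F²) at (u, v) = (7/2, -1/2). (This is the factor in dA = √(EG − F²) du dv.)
√(EG − F²)|_{(7/2, -1/2)} = sqrt(2454)/2

E = 49*v^2 + 1, F = 49*u*v, G = 49*u^2 + 1, so EG − F² = 49*u^2 + 49*v^2 + 1. Taking the positive square root: √(EG − F²) = sqrt(49*u^2 + 49*v^2 + 1). At (u, v) = (7/2, -1/2): sqrt(2454)/2.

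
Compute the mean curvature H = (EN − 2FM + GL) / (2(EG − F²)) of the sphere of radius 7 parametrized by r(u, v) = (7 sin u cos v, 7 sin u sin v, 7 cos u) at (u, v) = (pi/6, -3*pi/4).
H = -1/7

With E = 49, F = 0, G = 49*sin(u)^2, L = -7*sin(u)/Abs(sin(u)), M = 0, N = -7*sin(u)^3/Abs(sin(u)), assemble
  H = (EN − 2FM + GL) / (2(EG − F²)) = -sin(u)/(7*Abs(sin(u))).
At (u, v) = (pi/6, -3*pi/4): H = -1/7.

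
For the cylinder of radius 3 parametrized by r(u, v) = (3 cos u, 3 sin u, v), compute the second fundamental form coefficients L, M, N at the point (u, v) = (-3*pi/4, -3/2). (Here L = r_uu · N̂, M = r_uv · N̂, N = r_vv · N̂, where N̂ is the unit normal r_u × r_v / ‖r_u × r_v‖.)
L = -3;  M = 0;  N = 0

Compute the unit normal N̂(u, v) = (cos(u), sin(u), 0), and the second partials r_uu, r_uv, r_vv. Take dot products:
  L(u, v) = r_uu · N̂ = -3,
  M(u, v) = r_uv · N̂ = 0,
  N(u, v) = r_vv · N̂ = 0.
Evaluating at (u, v) = (-3*pi/4, -3/2):
  L = -3, M = 0, N = 0.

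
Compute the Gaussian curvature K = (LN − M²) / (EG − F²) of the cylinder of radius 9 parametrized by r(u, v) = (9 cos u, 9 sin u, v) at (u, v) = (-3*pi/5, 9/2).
K = 0

Coefficients of the first fundamental form: E = 81, F = 0, G = 1.
Coefficients of the second fundamental form: L = -9, M = 0, N = 0.
Assemble K = (LN − M²)/(EG − F²) = 0. At (u, v) = (-3*pi/5, 9/2): K = 0.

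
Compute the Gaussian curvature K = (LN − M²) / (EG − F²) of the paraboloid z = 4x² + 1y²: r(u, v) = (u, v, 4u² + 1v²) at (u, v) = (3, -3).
K = 16/375769

Coefficients of the first fundamental form: E = 64*u^2 + 1, F = 16*u*v, G = 4*v^2 + 1.
Coefficients of the second fundamental form: L = 8/sqrt(64*u^2 + 4*v^2 + 1), M = 0, N = 2/sqrt(64*u^2 + 4*v^2 + 1).
Assemble K = (LN − M²)/(EG − F²) = 16/(4096*u^4 + 512*u^2*v^2 + 128*u^2 + 16*v^4 + 8*v^2 + 1). At (u, v) = (3, -3): K = 16/375769.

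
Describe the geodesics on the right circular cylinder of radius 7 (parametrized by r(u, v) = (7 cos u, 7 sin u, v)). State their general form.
The cylinder is flat (K = 0) and locally isometric to the plane via the development (u, v) ↦ (7 u, v). Geodesics are the pre-images of straight lines: circles (v constant), vertical lines (u constant), and helices (v = c · u + d) for constants c, d.

A right cylinder has E = 7², F = 0, G = 1, so EG − F² = 7², and L = −7, M = N = 0, giving K = (LN − M²)/(EG − F²) = 0 everywhere. A flat surface is locally isometric to the Euclidean plane via the map (u, v) ↦ (7 u, v). Straight lines in the (x̃, ỹ) plane pull back to: (a) horizontal circles (v = const), (b) vertical generators (u = const), and (c) helices (7 u tan θ = v, i.e. v = c · u + d).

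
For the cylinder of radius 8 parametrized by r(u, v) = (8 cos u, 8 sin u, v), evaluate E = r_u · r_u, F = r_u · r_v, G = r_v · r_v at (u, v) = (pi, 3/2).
E = 64;  F = 0;  G = 1

Partials: r_u = (-8*sin(u), 8*cos(u), 0), r_v = (0, 0, 1). As functions of (u, v):
  E = r_u · r_u = 64,
  F = r_u · r_v = 0,
  G = r_v · r_v = 1.
Evaluating at (u, v) = (pi, 3/2): E = 64, F = 0, G = 1.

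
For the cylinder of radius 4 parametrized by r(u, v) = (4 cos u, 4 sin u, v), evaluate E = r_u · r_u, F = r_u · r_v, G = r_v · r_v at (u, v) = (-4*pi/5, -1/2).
E = 16;  F = 0;  G = 1

Partials: r_u = (-4*sin(u), 4*cos(u), 0), r_v = (0, 0, 1). As functions of (u, v):
  E = r_u · r_u = 16,
  F = r_u · r_v = 0,
  G = r_v · r_v = 1.
Evaluating at (u, v) = (-4*pi/5, -1/2): E = 16, F = 0, G = 1.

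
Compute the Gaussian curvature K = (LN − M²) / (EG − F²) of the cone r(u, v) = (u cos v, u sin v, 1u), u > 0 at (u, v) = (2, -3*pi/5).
K = 0

Coefficients of the first fundamental form: E = 2, F = 0, G = u^2.
Coefficients of the second fundamental form: L = 0, M = 0, N = sqrt(2)*u^2/(2*Abs(u)).
Assemble K = (LN − M²)/(EG − F²) = 0. At (u, v) = (2, -3*pi/5): K = 0.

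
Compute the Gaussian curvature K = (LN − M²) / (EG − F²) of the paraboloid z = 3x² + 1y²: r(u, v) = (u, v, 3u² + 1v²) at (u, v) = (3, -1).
K = 12/108241

Coefficients of the first fundamental form: E = 36*u^2 + 1, F = 12*u*v, G = 4*v^2 + 1.
Coefficients of the second fundamental form: L = 6/sqrt(36*u^2 + 4*v^2 + 1), M = 0, N = 2/sqrt(36*u^2 + 4*v^2 + 1).
Assemble K = (LN − M²)/(EG − F²) = 12/(1296*u^4 + 288*u^2*v^2 + 72*u^2 + 16*v^4 + 8*v^2 + 1). At (u, v) = (3, -1): K = 12/108241.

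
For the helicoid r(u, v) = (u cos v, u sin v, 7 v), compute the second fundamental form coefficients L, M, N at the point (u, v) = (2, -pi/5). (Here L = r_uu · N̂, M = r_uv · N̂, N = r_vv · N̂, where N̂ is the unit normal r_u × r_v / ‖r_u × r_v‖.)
L = 0;  M = -7*sqrt(53)/53;  N = 0

Compute the unit normal N̂(u, v) = (7*sin(v)/sqrt(u^2 + 49), -7*cos(v)/sqrt(u^2 + 49), u/sqrt(u^2 + 49)), and the second partials r_uu, r_uv, r_vv. Take dot products:
  L(u, v) = r_uu · N̂ = 0,
  M(u, v) = r_uv · N̂ = -7/sqrt(u^2 + 49),
  N(u, v) = r_vv · N̂ = 0.
Evaluating at (u, v) = (2, -pi/5):
  L = 0, M = -7*sqrt(53)/53, N = 0.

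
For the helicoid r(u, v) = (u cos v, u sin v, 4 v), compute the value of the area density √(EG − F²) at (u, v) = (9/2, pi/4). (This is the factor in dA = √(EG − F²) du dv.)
√(EG − F²)|_{(9/2, pi/4)} = sqrt(145)/2

E = 1, F = 0, G = u^2 + 16, so EG − F² = u^2 + 16. Taking the positive square root: √(EG − F²) = sqrt(u^2 + 16). At (u, v) = (9/2, pi/4): sqrt(145)/2.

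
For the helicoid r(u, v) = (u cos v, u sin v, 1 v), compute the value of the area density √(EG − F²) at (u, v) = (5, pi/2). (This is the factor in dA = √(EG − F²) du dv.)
√(EG − F²)|_{(5, pi/2)} = sqrt(26)

E = 1, F = 0, G = u^2 + 1, so EG − F² = u^2 + 1. Taking the positive square root: √(EG − F²) = sqrt(u^2 + 1). At (u, v) = (5, pi/2): sqrt(26).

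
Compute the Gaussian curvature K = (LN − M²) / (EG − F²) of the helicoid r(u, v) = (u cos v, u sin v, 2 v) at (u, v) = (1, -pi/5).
K = -4/25

Coefficients of the first fundamental form: E = 1, F = 0, G = u^2 + 4.
Coefficients of the second fundamental form: L = 0, M = -2/sqrt(u^2 + 4), N = 0.
Assemble K = (LN − M²)/(EG − F²) = -4/(u^2 + 4)^2. At (u, v) = (1, -pi/5): K = -4/25.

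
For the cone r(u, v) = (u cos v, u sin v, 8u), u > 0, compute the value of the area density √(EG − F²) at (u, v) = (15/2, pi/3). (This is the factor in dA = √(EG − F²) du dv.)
√(EG − F²)|_{(15/2, pi/3)} = 15*sqrt(65)/2

E = 65, F = 0, G = u^2, so EG − F² = 65*u^2. Taking the positive square root: √(EG − F²) = sqrt(65)*Abs(u). At (u, v) = (15/2, pi/3): 15*sqrt(65)/2.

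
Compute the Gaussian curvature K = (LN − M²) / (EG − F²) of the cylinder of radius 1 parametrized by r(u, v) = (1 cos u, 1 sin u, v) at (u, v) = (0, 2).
K = 0

Coefficients of the first fundamental form: E = 1, F = 0, G = 1.
Coefficients of the second fundamental form: L = -1, M = 0, N = 0.
Assemble K = (LN − M²)/(EG − F²) = 0. At (u, v) = (0, 2): K = 0.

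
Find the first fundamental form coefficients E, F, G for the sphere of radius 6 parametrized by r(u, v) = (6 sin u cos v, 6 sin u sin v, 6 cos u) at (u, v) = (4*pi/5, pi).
E = 36;  F = 0;  G = 45/2 - 9*sqrt(5)/2

Partials: r_u = (6*cos(u)*cos(v), 6*sin(v)*cos(u), -6*sin(u)), r_v = (-6*sin(u)*sin(v), 6*sin(u)*cos(v), 0). As functions of (u, v):
  E = r_u · r_u = 36,
  F = r_u · r_v = 0,
  G = r_v · r_v = 36*sin(u)^2.
Evaluating at (u, v) = (4*pi/5, pi): E = 36, F = 0, G = 45/2 - 9*sqrt(5)/2.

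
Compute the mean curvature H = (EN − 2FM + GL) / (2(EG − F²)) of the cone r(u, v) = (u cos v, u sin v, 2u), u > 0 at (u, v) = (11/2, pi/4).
H = 2*sqrt(5)/55

With E = 5, F = 0, G = u^2, L = 0, M = 0, N = 2*sqrt(5)*u^2/(5*Abs(u)), assemble
  H = (EN − 2FM + GL) / (2(EG − F²)) = sqrt(5)/(5*Abs(u)).
At (u, v) = (11/2, pi/4): H = 2*sqrt(5)/55.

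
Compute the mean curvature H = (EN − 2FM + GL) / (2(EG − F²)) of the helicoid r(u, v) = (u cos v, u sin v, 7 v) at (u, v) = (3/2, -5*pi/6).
H = 0

With E = 1, F = 0, G = u^2 + 49, L = 0, M = -7/sqrt(u^2 + 49), N = 0, assemble
  H = (EN − 2FM + GL) / (2(EG − F²)) = 0.
At (u, v) = (3/2, -5*pi/6): H = 0.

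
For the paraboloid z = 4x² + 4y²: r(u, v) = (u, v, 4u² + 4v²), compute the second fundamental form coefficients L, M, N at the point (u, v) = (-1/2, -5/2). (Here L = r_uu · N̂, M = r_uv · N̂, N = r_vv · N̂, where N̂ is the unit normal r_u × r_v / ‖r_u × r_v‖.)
L = 8*sqrt(417)/417;  M = 0;  N = 8*sqrt(417)/417

Compute the unit normal N̂(u, v) = (-8*u/sqrt(64*u^2 + 64*v^2 + 1), -8*v/sqrt(64*u^2 + 64*v^2 + 1), 1/sqrt(64*u^2 + 64*v^2 + 1)), and the second partials r_uu, r_uv, r_vv. Take dot products:
  L(u, v) = r_uu · N̂ = 8/sqrt(64*u^2 + 64*v^2 + 1),
  M(u, v) = r_uv · N̂ = 0,
  N(u, v) = r_vv · N̂ = 8/sqrt(64*u^2 + 64*v^2 + 1).
Evaluating at (u, v) = (-1/2, -5/2):
  L = 8*sqrt(417)/417, M = 0, N = 8*sqrt(417)/417.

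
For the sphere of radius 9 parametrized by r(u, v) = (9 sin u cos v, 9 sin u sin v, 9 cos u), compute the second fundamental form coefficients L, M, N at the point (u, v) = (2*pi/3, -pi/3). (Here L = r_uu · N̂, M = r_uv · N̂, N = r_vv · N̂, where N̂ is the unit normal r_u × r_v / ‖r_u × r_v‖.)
L = -9;  M = 0;  N = -27/4

Compute the unit normal N̂(u, v) = (sin(u)^2*cos(v)/Abs(sin(u)), sin(u)^2*sin(v)/Abs(sin(u)), sin(2*u)/(2*Abs(sin(u)))), and the second partials r_uu, r_uv, r_vv. Take dot products:
  L(u, v) = r_uu · N̂ = -9*sin(u)/Abs(sin(u)),
  M(u, v) = r_uv · N̂ = 0,
  N(u, v) = r_vv · N̂ = -9*sin(u)^3/Abs(sin(u)).
Evaluating at (u, v) = (2*pi/3, -pi/3):
  L = -9, M = 0, N = -27/4.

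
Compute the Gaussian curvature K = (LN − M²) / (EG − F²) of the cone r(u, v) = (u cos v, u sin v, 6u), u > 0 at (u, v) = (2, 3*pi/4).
K = 0

Coefficients of the first fundamental form: E = 37, F = 0, G = u^2.
Coefficients of the second fundamental form: L = 0, M = 0, N = 6*sqrt(37)*u^2/(37*Abs(u)).
Assemble K = (LN − M²)/(EG − F²) = 0. At (u, v) = (2, 3*pi/4): K = 0.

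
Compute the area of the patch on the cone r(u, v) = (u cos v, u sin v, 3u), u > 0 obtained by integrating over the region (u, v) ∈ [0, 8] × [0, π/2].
Area = 16*sqrt(10)*pi

Area = ∫∫ √(EG − F²) du dv with √(EG − F²) = sqrt(10)*Abs(u). Integrating over [0, 8] × [0, π/2] gives 16*sqrt(10)*pi.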